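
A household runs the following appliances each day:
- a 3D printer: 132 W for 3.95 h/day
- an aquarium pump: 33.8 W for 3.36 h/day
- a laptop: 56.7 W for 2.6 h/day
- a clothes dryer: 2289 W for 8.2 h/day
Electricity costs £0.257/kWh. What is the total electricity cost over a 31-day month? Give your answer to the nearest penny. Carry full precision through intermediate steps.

£155.77

3D printer: 132 W × 3.95 h × 31 d = 16,163 Wh = 16.16 kWh
aquarium pump: 33.8 W × 3.36 h × 31 d = 3,521 Wh = 3.521 kWh
laptop: 56.7 W × 2.6 h × 31 d = 4,570 Wh = 4.57 kWh
clothes dryer: 2289 W × 8.2 h × 31 d = 581,864 Wh = 581.9 kWh
Total energy = 16.16 + 3.521 + 4.57 + 581.9 = 606.1 kWh
Cost = 606.1 kWh × £0.257 = £155.77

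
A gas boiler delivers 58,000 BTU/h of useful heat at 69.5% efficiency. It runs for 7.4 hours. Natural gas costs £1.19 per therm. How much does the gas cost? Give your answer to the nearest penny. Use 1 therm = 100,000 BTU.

Heat delivered = 58,000 BTU/h × 7.4 h = 429,200 BTU
Gas input = 429,200 / 0.695 = 617,554 BTU
= 617,554 / 100,000 = 6.176 therm
Cost = 6.176 × £1.19/therm = £7.35

£7.35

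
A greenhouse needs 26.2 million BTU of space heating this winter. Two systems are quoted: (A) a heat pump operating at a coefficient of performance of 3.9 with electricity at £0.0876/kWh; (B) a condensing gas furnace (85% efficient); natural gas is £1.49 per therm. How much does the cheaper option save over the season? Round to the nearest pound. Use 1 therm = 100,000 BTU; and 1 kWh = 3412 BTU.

Heat load = 26.2 × 10⁶ BTU = 26,200,000 BTU
Gas: input = 26,200,000 / 0.85 = 30,823,529 BTU = 308.2 therm → 308.2 × £1.49 = £459.27
Heat pump: 26,200,000 BTU / 3412 = 7,679 kWh heat; / 3.9 = 1,969 kWh in → × £0.0876 = £172.48
Difference = |£459.27 − £172.48| = £286.79 ≈ £287

£287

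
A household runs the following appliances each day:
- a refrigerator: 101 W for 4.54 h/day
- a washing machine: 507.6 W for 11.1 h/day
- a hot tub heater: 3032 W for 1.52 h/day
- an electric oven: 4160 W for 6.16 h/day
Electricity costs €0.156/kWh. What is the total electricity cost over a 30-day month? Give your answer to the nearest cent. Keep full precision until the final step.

refrigerator: 101 W × 4.54 h × 30 d = 13,756 Wh = 13.76 kWh
washing machine: 507.6 W × 11.1 h × 30 d = 169,031 Wh = 169 kWh
hot tub heater: 3032 W × 1.52 h × 30 d = 138,259 Wh = 138.3 kWh
electric oven: 4160 W × 6.16 h × 30 d = 768,768 Wh = 768.8 kWh
Total energy = 13.76 + 169 + 138.3 + 768.8 = 1,090 kWh
Cost = 1,090 kWh × €0.156 = €170.01

€170.01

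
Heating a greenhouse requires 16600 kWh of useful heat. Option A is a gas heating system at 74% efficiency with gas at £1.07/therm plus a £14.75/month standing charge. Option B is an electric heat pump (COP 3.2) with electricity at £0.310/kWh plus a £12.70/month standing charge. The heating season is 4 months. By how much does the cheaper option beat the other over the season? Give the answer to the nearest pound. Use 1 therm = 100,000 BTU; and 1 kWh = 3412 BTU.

Heat load = 16600 kWh × 3412 = 56,639,200 BTU
Gas: input = 56,639,200 / 0.74 = 76,539,459 BTU = 765.4 therm → 765.4 × £1.07 = £818.97; + 4 × £14.75 standing = £877.97
Heat pump: 56,639,200 BTU / 3412 = 16,600 kWh heat; / 3.2 = 5,188 kWh in → × £0.310 = £1,608.12; + 4 × £12.70 standing = £1,658.92
Difference = |£877.97 − £1,658.92| = £780.95 ≈ £781

£781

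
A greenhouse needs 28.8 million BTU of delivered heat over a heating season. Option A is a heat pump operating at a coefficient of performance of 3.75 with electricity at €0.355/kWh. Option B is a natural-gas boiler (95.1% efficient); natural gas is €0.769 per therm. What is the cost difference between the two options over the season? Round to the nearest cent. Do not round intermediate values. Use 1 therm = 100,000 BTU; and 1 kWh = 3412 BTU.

Heat load = 28.8 × 10⁶ BTU = 28,800,000 BTU
Gas: input = 28,800,000 / 0.951 = 30,283,912 BTU = 302.8 therm → 302.8 × €0.769 = €232.88
Heat pump: 28,800,000 BTU / 3412 = 8,441 kWh heat; / 3.75 = 2,251 kWh in → × €0.355 = €799.06
Difference = |€232.88 − €799.06| = €566.18

€566.18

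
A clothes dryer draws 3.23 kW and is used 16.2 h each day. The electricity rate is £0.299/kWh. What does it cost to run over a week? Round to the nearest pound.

Energy = 3230 W × 16.2 h/day × 7 days = 366,282 Wh = 366.3 kWh
Cost = 366.3 kWh × £0.299/kWh = £109.52 ≈ £110

£110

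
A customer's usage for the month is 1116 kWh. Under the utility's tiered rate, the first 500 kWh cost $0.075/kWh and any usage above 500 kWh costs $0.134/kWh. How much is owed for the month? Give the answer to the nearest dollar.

First 500 kWh × $0.075 = $37.50
Remaining 616 kWh × $0.134 = $82.54
Total = $120.04 ≈ $120

$120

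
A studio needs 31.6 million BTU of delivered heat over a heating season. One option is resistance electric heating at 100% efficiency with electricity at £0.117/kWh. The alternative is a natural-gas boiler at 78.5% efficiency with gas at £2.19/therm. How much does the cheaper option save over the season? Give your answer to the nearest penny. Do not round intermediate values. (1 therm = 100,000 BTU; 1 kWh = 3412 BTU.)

£202.01

Heat load = 31.6 × 10⁶ BTU = 31,600,000 BTU
Gas: input = 31,600,000 / 0.785 = 40,254,777 BTU = 402.5 therm → 402.5 × £2.19 = £881.58
Electric: 31,600,000 BTU / 3412 = 9,261 kWh → × £0.117 = £1,083.59
Difference = |£881.58 − £1,083.59| = £202.01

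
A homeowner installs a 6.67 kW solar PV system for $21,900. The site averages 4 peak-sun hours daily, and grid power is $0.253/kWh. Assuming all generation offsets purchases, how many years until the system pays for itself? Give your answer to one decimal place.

8.9 years

Daily generation = 6.67 kW × 4 h = 26.68 kWh
Annual generation = 26.68 × 365 = 9738.2 kWh
Annual savings = 9738.2 × $0.253 = $2,463.76
Payback = $21,900 / $2,463.76 = 8.89 years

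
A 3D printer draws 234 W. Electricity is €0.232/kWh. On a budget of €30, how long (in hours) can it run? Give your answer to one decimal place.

Energy budget = €30 / €0.232 per kWh = 129.3 kWh = 129,310 Wh
Runtime = 129,310 Wh / 234 W = 552.6 h

552.6 h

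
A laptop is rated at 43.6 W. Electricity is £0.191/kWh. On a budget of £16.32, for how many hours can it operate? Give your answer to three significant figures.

Energy budget = £16.32 / £0.191 per kWh = 85.45 kWh = 85,445 Wh
Runtime = 85,445 Wh / 43.6 W = 1,960 h

1960 h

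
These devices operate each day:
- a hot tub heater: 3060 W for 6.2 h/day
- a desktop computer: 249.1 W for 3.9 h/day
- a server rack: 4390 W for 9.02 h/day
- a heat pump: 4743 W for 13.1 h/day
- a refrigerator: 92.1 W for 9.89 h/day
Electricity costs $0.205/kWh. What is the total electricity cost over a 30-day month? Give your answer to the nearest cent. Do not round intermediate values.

hot tub heater: 3060 W × 6.2 h × 30 d = 569,160 Wh = 569.2 kWh
desktop computer: 249.1 W × 3.9 h × 30 d = 29,145 Wh = 29.14 kWh
server rack: 4390 W × 9.02 h × 30 d = 1,187,934 Wh = 1,188 kWh
heat pump: 4743 W × 13.1 h × 30 d = 1,863,999 Wh = 1,864 kWh
refrigerator: 92.1 W × 9.89 h × 30 d = 27,326 Wh = 27.33 kWh
Total energy = 569.2 + 29.14 + 1,188 + 1,864 + 27.33 = 3,678 kWh
Cost = 3,678 kWh × $0.205 = $753.90

$753.90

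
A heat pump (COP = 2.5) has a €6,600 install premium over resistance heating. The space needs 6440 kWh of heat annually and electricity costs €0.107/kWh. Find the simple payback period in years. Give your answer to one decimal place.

16.0 years

Resistance: 6440 kWh × €0.107 = €689.08/yr
Heat pump: 6440 / 2.5 = 2576 kWh in → × €0.107 = €275.63/yr
Annual savings = €413.45
Payback = €6,600 / €413.45 = 16 years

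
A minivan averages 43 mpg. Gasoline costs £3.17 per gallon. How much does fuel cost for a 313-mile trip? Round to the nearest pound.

£23

Fuel = 313 mi / 43 mpg = 7.279 gal
Cost = 7.279 gal × £3.17/gal = £23.07 ≈ £23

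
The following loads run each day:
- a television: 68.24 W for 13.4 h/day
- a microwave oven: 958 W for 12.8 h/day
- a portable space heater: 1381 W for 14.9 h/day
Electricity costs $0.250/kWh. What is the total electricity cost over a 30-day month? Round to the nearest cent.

television: 68.24 W × 13.4 h × 30 d = 27,432 Wh = 27.43 kWh
microwave oven: 958 W × 12.8 h × 30 d = 367,872 Wh = 367.9 kWh
portable space heater: 1381 W × 14.9 h × 30 d = 617,307 Wh = 617.3 kWh
Total energy = 27.43 + 367.9 + 617.3 = 1,013 kWh
Cost = 1,013 kWh × $0.250 = $253.15

$253.15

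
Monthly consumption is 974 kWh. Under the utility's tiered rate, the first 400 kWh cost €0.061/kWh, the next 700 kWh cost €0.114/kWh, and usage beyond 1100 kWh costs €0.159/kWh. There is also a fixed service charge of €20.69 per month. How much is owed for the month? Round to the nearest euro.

€111

First 400 kWh × €0.061 = €24.40
Next 574 kWh × €0.114 = €65.44
Remaining tier: 0 kWh (not reached)
Energy charge = €89.84; + service €20.69 = €110.53 ≈ €111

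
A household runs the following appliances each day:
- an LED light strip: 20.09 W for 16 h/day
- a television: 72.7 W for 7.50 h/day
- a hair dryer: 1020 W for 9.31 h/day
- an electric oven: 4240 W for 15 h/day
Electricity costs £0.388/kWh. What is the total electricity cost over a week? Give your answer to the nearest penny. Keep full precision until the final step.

£200.88

LED light strip: 20.09 W × 16 h × 7 d = 2,250 Wh = 2.25 kWh
television: 72.7 W × 7.50 h × 7 d = 3,817 Wh = 3.817 kWh
hair dryer: 1020 W × 9.31 h × 7 d = 66,473 Wh = 66.47 kWh
electric oven: 4240 W × 15 h × 7 d = 445,200 Wh = 445.2 kWh
Total energy = 2.25 + 3.817 + 66.47 + 445.2 = 517.7 kWh
Cost = 517.7 kWh × £0.388 = £200.88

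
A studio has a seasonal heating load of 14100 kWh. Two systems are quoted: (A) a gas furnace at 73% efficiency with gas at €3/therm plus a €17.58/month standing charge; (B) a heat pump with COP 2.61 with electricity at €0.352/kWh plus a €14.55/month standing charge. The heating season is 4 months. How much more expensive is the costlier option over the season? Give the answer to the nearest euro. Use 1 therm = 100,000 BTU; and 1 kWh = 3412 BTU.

Heat load = 14100 kWh × 3412 = 48,109,200 BTU
Gas: input = 48,109,200 / 0.73 = 65,903,014 BTU = 659 therm → 659 × €3 = €1,977.09; + 4 × €17.58 standing = €2,047.41
Heat pump: 48,109,200 BTU / 3412 = 14,100 kWh heat; / 2.61 = 5,402 kWh in → × €0.352 = €1,901.61; + 4 × €14.55 standing = €1,959.81
Difference = |€2,047.41 − €1,959.81| = €87.60 ≈ €88

€88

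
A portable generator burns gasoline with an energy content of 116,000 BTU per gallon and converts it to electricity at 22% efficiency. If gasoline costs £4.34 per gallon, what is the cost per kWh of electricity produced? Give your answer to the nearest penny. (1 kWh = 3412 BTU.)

Electrical output per gallon = 116,000 BTU × 0.22 / 3412 BTU/kWh = 7.479 kWh
Cost per kWh = £4.34 / 7.479 kWh = £0.580

£0.58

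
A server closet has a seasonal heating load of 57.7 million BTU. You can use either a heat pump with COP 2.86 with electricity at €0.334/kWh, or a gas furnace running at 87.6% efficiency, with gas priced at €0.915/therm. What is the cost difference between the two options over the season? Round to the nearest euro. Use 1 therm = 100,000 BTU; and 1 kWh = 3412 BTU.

€1372

Heat load = 57.7 × 10⁶ BTU = 57,700,000 BTU
Gas: input = 57,700,000 / 0.876 = 65,867,580 BTU = 658.7 therm → 658.7 × €0.915 = €602.69
Heat pump: 57,700,000 BTU / 3412 = 16,910 kWh heat; / 2.86 = 5,913 kWh in → × €0.334 = €1,974.91
Difference = |€602.69 − €1,974.91| = €1,372.22 ≈ €1372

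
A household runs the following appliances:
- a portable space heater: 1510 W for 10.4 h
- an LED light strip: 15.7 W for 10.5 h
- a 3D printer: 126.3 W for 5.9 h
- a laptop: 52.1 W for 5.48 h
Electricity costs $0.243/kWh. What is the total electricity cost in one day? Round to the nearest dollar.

$4

portable space heater: 1510 W × 10.4 h = 15,704 Wh = 15.7 kWh
LED light strip: 15.7 W × 10.5 h = 165 Wh = 0.1648 kWh
3D printer: 126.3 W × 5.9 h = 745 Wh = 0.7452 kWh
laptop: 52.1 W × 5.48 h = 286 Wh = 0.2855 kWh
Total energy = 15.7 + 0.1648 + 0.7452 + 0.2855 = 16.9 kWh
Cost = 16.9 kWh × $0.243 = $4.11 ≈ $4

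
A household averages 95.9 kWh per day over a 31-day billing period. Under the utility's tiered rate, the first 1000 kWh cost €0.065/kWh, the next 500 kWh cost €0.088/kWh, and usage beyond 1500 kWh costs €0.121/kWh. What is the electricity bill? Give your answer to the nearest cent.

€287.22

Usage = 95.9 kWh/day × 31 days = 2972.9 kWh
First 1000 kWh × €0.065 = €65.00
Next 500 kWh × €0.088 = €44.00
Remaining 1472.9 kWh × €0.121 = €178.22
Total = €287.22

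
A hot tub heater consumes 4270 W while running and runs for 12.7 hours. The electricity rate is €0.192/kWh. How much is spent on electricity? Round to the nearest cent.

Energy = 4270 W × 12.7 h = 54,229 Wh = 54.23 kWh
Cost = 54.23 kWh × €0.192/kWh = €10.41

€10.41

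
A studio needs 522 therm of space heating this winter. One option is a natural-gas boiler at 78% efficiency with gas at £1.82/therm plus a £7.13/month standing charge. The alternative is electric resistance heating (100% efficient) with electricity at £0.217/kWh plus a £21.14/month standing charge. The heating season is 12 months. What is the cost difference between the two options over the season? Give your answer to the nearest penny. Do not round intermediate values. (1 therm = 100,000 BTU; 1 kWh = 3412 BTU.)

Heat load = 522 therm × 100,000 = 52,200,000 BTU
Gas: input = 52,200,000 / 0.78 = 66,923,077 BTU = 669.2 therm → 669.2 × £1.82 = £1,218.00; + 12 × £7.13 standing = £1,303.56
Electric: 52,200,000 BTU / 3412 = 15,300 kWh → × £0.217 = £3,319.87; + 12 × £21.14 standing = £3,573.55
Difference = |£1,303.56 − £3,573.55| = £2,269.99

£2269.99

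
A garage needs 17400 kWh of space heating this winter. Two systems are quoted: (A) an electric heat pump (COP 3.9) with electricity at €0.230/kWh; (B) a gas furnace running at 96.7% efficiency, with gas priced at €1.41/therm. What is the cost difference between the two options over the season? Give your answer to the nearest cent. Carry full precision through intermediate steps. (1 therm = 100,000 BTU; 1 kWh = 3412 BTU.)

€160.49

Heat load = 17400 kWh × 3412 = 59,368,800 BTU
Gas: input = 59,368,800 / 0.967 = 61,394,829 BTU = 613.9 therm → 613.9 × €1.41 = €865.67
Heat pump: 59,368,800 BTU / 3412 = 17,400 kWh heat; / 3.9 = 4,462 kWh in → × €0.230 = €1,026.15
Difference = |€865.67 − €1,026.15| = €160.49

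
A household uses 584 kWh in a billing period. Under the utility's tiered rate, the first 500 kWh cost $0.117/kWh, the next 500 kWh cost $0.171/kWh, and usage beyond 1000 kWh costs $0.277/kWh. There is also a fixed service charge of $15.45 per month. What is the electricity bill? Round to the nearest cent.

First 500 kWh × $0.117 = $58.50
Next 84 kWh × $0.171 = $14.36
Remaining tier: 0 kWh (not reached)
Energy charge = $72.86; + service $15.45 = $88.31

$88.31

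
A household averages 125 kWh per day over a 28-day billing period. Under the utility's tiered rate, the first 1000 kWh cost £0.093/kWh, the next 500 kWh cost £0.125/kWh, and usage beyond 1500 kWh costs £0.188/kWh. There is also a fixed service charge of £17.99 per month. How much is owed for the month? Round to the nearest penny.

£549.49

Usage = 125 kWh/day × 28 days = 3500 kWh
First 1000 kWh × £0.093 = £93.00
Next 500 kWh × £0.125 = £62.50
Remaining 2000 kWh × £0.188 = £376.00
Energy charge = £531.50; + service £17.99 = £549.49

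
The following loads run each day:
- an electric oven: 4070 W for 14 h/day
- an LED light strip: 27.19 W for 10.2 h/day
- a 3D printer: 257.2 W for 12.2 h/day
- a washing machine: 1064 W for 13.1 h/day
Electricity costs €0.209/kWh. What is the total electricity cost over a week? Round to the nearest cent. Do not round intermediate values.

electric oven: 4070 W × 14 h × 7 d = 398,860 Wh = 398.9 kWh
LED light strip: 27.19 W × 10.2 h × 7 d = 1,941 Wh = 1.941 kWh
3D printer: 257.2 W × 12.2 h × 7 d = 21,965 Wh = 21.96 kWh
washing machine: 1064 W × 13.1 h × 7 d = 97,569 Wh = 97.57 kWh
Total energy = 398.9 + 1.941 + 21.96 + 97.57 = 520.3 kWh
Cost = 520.3 kWh × €0.209 = €108.75

€108.75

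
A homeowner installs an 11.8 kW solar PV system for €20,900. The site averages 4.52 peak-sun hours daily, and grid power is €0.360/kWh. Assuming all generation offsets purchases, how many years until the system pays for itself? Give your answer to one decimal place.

Daily generation = 11.8 kW × 4.52 h = 53.34 kWh
Annual generation = 53.34 × 365 = 19468 kWh
Annual savings = 19468 × €0.360 = €7,008.35
Payback = €20,900 / €7,008.35 = 2.98 years

3.0 years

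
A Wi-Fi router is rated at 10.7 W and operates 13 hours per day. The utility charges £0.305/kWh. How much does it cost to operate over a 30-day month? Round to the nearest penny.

Energy = 10.7 W × 13 h/day × 30 days = 4,173 Wh = 4.173 kWh
Cost = 4.173 kWh × £0.305/kWh = £1.27

£1.27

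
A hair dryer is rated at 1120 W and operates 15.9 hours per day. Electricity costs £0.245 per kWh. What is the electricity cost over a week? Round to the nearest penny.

£30.54

Energy = 1120 W × 15.9 h/day × 7 days = 124,656 Wh = 124.7 kWh
Cost = 124.7 kWh × £0.245/kWh = £30.54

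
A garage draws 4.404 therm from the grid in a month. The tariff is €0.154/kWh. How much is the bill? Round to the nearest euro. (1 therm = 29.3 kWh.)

€20

4.404 therm × (29.3 kWh/therm) = 129 kWh
Cost = 129 kWh × €0.154/kWh = €19.87 ≈ €20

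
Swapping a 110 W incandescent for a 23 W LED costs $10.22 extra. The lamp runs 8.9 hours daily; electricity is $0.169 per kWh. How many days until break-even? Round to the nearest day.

Power saved = 110 − 23 = 87 W
Daily energy saved = 87 W × 8.9 h = 774.3 Wh = 0.7743 kWh
Daily savings = 0.7743 × $0.169 = $0.1309
Payback = $10.22 / $0.1309 per day = 78.1 days

78 days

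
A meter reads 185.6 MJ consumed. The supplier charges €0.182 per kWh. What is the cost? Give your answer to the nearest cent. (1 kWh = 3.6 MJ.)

€9.38

185.6 MJ × (0.27778 kWh/MJ) = 51.56 kWh
Cost = 51.56 kWh × €0.182/kWh = €9.38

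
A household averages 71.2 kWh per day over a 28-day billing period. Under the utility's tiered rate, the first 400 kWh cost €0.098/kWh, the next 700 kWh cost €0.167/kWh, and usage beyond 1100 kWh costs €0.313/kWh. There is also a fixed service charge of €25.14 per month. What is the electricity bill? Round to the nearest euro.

Usage = 71.2 kWh/day × 28 days = 1993.6 kWh
First 400 kWh × €0.098 = €39.20
Next 700 kWh × €0.167 = €116.90
Remaining 893.6 kWh × €0.313 = €279.70
Energy charge = €435.80; + service €25.14 = €460.94 ≈ €461

€461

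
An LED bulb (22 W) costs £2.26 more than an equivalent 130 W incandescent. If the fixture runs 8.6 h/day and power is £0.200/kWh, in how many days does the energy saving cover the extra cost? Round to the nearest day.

Power saved = 130 − 22 = 108 W
Daily energy saved = 108 W × 8.6 h = 928.8 Wh = 0.9288 kWh
Daily savings = 0.9288 × £0.200 = £0.1858
Payback = £2.26 / £0.1858 per day = 12.17 days

12 days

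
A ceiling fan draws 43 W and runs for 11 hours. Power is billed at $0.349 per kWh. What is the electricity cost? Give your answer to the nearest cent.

Energy = 43 W × 11 h = 473 Wh = 0.473 kWh
Cost = 0.473 kWh × $0.349/kWh = $0.17

$0.17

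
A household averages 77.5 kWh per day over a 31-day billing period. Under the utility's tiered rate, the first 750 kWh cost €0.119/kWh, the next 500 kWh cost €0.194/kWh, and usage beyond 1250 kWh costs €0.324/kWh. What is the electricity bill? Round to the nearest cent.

€559.66

Usage = 77.5 kWh/day × 31 days = 2402.5 kWh
First 750 kWh × €0.119 = €89.25
Next 500 kWh × €0.194 = €97.00
Remaining 1152.5 kWh × €0.324 = €373.41
Total = €559.66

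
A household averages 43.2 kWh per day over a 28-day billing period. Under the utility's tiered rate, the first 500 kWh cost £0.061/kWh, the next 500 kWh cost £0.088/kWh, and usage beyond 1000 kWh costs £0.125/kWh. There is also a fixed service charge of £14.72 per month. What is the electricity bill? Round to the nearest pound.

£115

Usage = 43.2 kWh/day × 28 days = 1209.6 kWh
First 500 kWh × £0.061 = £30.50
Next 500 kWh × £0.088 = £44.00
Remaining 209.6 kWh × £0.125 = £26.20
Energy charge = £100.70; + service £14.72 = £115.42 ≈ £115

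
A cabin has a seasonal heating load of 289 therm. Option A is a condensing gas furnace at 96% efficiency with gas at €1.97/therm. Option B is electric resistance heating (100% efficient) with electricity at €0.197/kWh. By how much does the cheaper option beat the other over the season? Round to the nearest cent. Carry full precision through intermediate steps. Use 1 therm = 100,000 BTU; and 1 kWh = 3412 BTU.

Heat load = 289 therm × 100,000 = 28,900,000 BTU
Gas: input = 28,900,000 / 0.96 = 30,104,167 BTU = 301 therm → 301 × €1.97 = €593.05
Electric: 28,900,000 BTU / 3412 = 8,470 kWh → × €0.197 = €1,668.61
Difference = |€593.05 − €1,668.61| = €1,075.56

€1075.56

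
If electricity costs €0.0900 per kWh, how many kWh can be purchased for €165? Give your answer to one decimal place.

€165 / €0.0900 per kWh = 1,833 kWh

1833.3 kWh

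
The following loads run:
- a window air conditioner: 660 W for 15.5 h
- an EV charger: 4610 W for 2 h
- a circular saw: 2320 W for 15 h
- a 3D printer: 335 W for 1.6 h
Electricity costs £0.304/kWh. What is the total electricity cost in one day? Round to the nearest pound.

£17

window air conditioner: 660 W × 15.5 h = 10,230 Wh = 10.23 kWh
EV charger: 4610 W × 2 h = 9,220 Wh = 9.22 kWh
circular saw: 2320 W × 15 h = 34,800 Wh = 34.8 kWh
3D printer: 335 W × 1.6 h = 536 Wh = 0.536 kWh
Total energy = 10.23 + 9.22 + 34.8 + 0.536 = 54.79 kWh
Cost = 54.79 kWh × £0.304 = £16.65 ≈ £17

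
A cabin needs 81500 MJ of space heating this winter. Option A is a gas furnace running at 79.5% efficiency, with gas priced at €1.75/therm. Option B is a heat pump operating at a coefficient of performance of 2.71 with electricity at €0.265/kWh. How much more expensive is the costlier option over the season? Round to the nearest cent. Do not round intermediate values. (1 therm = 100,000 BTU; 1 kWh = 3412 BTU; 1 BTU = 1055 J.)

€513.48

Heat load = 81500 MJ = 81,500,000,000 J / 1055 = 77,251,185 BTU
Gas: input = 77,251,185 / 0.795 = 97,171,302 BTU = 971.7 therm → 971.7 × €1.75 = €1,700.50
Heat pump: 77,251,185 BTU / 3412 = 22,640 kWh heat; / 2.71 = 8,355 kWh in → × €0.265 = €2,213.97
Difference = |€1,700.50 − €2,213.97| = €513.48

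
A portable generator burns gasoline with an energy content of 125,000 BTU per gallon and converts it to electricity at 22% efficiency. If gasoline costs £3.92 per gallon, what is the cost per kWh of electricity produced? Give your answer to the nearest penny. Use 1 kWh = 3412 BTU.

Electrical output per gallon = 125,000 BTU × 0.22 / 3412 BTU/kWh = 8.06 kWh
Cost per kWh = £3.92 / 8.06 kWh = £0.486

£0.49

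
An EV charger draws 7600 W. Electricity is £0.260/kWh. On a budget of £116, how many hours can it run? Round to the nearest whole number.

Energy budget = £116 / £0.260 per kWh = 446.2 kWh = 446,154 Wh
Runtime = 446,154 Wh / 7600 W = 58.7 h

59 h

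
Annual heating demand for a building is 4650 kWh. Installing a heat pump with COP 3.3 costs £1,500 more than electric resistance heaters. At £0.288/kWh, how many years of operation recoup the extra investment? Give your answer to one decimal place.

1.6 years

Resistance: 4650 kWh × £0.288 = £1,339.20/yr
Heat pump: 4650 / 3.3 = 1409 kWh in → × £0.288 = £405.82/yr
Annual savings = £933.38
Payback = £1,500 / £933.38 = 1.61 years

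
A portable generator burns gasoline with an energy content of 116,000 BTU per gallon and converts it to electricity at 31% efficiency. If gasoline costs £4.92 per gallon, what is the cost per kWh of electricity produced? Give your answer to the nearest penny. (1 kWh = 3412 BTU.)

£0.47

Electrical output per gallon = 116,000 BTU × 0.31 / 3412 BTU/kWh = 10.54 kWh
Cost per kWh = £4.92 / 10.54 kWh = £0.467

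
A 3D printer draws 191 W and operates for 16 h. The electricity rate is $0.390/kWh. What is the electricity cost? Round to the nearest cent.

Energy = 191 W × 16 h = 3,056 Wh = 3.056 kWh
Cost = 3.056 kWh × $0.390/kWh = $1.19

$1.19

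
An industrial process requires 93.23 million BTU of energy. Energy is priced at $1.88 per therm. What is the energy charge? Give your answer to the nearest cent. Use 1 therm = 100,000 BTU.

93.23 million BTU × (10 therm/million BTU) = 932.3 therm
Cost = 932.3 therm × $1.88/therm = $1,752.72

$1752.72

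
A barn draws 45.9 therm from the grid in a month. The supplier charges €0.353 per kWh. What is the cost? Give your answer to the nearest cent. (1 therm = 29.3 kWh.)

€474.74

45.9 therm × (29.3 kWh/therm) = 1,345 kWh
Cost = 1,345 kWh × €0.353/kWh = €474.74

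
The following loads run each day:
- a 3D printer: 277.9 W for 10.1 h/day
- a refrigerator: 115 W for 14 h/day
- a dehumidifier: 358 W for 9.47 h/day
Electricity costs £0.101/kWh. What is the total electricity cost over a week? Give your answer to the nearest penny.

£5.52

3D printer: 277.9 W × 10.1 h × 7 d = 19,648 Wh = 19.65 kWh
refrigerator: 115 W × 14 h × 7 d = 11,270 Wh = 11.27 kWh
dehumidifier: 358 W × 9.47 h × 7 d = 23,732 Wh = 23.73 kWh
Total energy = 19.65 + 11.27 + 23.73 = 54.65 kWh
Cost = 54.65 kWh × £0.101 = £5.52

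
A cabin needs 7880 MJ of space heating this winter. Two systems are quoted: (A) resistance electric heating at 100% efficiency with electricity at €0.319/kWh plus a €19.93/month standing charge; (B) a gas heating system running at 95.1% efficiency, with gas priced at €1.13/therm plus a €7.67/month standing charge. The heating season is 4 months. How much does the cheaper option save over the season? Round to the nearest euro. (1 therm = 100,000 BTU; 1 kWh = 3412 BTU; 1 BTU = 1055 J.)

Heat load = 7880 MJ = 7,880,000,000 J / 1055 = 7,469,194 BTU
Gas: input = 7,469,194 / 0.951 = 7,854,042 BTU = 78.54 therm → 78.54 × €1.13 = €88.75; + 4 × €7.67 standing = €119.43
Electric: 7,469,194 BTU / 3412 = 2,189 kWh → × €0.319 = €698.32; + 4 × €19.93 standing = €778.04
Difference = |€119.43 − €778.04| = €658.61 ≈ €659

€659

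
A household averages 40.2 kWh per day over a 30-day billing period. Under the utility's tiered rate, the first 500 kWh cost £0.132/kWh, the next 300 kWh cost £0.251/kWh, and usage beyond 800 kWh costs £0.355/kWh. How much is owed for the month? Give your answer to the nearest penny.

Usage = 40.2 kWh/day × 30 days = 1206 kWh
First 500 kWh × £0.132 = £66.00
Next 300 kWh × £0.251 = £75.30
Remaining 406 kWh × £0.355 = £144.13
Total = £285.43

£285.43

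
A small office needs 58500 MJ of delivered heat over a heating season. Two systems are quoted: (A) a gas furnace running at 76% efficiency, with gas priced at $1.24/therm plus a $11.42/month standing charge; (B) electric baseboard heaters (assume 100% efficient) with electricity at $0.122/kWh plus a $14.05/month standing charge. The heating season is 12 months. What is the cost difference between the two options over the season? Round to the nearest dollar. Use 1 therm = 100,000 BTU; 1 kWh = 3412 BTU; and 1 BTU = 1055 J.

Heat load = 58500 MJ = 58,500,000,000 J / 1055 = 55,450,237 BTU
Gas: input = 55,450,237 / 0.76 = 72,960,838 BTU = 729.6 therm → 729.6 × $1.24 = $904.71; + 12 × $11.42 standing = $1,041.75
Electric: 55,450,237 BTU / 3412 = 16,250 kWh → × $0.122 = $1,982.69; + 12 × $14.05 standing = $2,151.29
Difference = |$1,041.75 − $2,151.29| = $1,109.53 ≈ $1110

$1110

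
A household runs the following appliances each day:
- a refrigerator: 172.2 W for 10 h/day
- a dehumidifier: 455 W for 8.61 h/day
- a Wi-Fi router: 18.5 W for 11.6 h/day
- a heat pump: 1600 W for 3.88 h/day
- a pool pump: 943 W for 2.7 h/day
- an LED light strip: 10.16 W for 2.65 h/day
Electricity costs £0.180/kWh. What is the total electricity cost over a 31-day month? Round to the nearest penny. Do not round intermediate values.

refrigerator: 172.2 W × 10 h × 31 d = 53,382 Wh = 53.38 kWh
dehumidifier: 455 W × 8.61 h × 31 d = 121,444 Wh = 121.4 kWh
Wi-Fi router: 18.5 W × 11.6 h × 31 d = 6,653 Wh = 6.653 kWh
heat pump: 1600 W × 3.88 h × 31 d = 192,448 Wh = 192.4 kWh
pool pump: 943 W × 2.7 h × 31 d = 78,929 Wh = 78.93 kWh
LED light strip: 10.16 W × 2.65 h × 31 d = 835 Wh = 0.8346 kWh
Total energy = 53.38 + 121.4 + 6.653 + 192.4 + 78.93 + 0.8346 = 453.7 kWh
Cost = 453.7 kWh × £0.180 = £81.66

£81.66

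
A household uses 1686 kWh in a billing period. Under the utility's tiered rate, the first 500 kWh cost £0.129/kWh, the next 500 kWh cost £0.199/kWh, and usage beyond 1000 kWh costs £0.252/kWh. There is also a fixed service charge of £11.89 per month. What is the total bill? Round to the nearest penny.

First 500 kWh × £0.129 = £64.50
Next 500 kWh × £0.199 = £99.50
Remaining 686 kWh × £0.252 = £172.87
Energy charge = £336.87; + service £11.89 = £348.76

£348.76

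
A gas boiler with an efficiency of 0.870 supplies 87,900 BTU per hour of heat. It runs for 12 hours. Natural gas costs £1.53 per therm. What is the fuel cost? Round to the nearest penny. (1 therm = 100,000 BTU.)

£18.55

Heat delivered = 87,900 BTU/h × 12 h = 1,054,800 BTU
Gas input = 1,054,800 / 0.870 = 1,212,414 BTU
= 1,212,414 / 100,000 = 12.12 therm
Cost = 12.12 × £1.53/therm = £18.55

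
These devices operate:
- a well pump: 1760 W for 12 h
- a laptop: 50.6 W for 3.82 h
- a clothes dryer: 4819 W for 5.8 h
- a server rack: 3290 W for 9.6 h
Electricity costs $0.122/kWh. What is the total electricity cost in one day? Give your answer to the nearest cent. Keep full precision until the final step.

well pump: 1760 W × 12 h = 21,120 Wh = 21.12 kWh
laptop: 50.6 W × 3.82 h = 193 Wh = 0.1933 kWh
clothes dryer: 4819 W × 5.8 h = 27,950 Wh = 27.95 kWh
server rack: 3290 W × 9.6 h = 31,584 Wh = 31.58 kWh
Total energy = 21.12 + 0.1933 + 27.95 + 31.58 = 80.85 kWh
Cost = 80.85 kWh × $0.122 = $9.86

$9.86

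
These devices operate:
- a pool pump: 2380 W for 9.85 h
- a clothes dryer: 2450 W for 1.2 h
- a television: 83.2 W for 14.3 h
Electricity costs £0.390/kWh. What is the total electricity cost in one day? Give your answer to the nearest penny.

pool pump: 2380 W × 9.85 h = 23,443 Wh = 23.44 kWh
clothes dryer: 2450 W × 1.2 h = 2,940 Wh = 2.94 kWh
television: 83.2 W × 14.3 h = 1,190 Wh = 1.19 kWh
Total energy = 23.44 + 2.94 + 1.19 = 27.57 kWh
Cost = 27.57 kWh × £0.390 = £10.75

£10.75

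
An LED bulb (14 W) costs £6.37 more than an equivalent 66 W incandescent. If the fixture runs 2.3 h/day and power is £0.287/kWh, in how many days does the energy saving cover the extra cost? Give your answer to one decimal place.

Power saved = 66 − 14 = 52 W
Daily energy saved = 52 W × 2.3 h = 119.6 Wh = 0.1196 kWh
Daily savings = 0.1196 × £0.287 = £0.0343
Payback = £6.37 / £0.0343 per day = 185.6 days

185.6 days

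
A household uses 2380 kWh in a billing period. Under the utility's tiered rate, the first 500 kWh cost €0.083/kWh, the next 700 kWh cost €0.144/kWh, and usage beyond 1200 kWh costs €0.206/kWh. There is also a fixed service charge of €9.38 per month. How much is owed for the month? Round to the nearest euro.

€395

First 500 kWh × €0.083 = €41.50
Next 700 kWh × €0.144 = €100.80
Remaining 1180 kWh × €0.206 = €243.08
Energy charge = €385.38; + service €9.38 = €394.76 ≈ €395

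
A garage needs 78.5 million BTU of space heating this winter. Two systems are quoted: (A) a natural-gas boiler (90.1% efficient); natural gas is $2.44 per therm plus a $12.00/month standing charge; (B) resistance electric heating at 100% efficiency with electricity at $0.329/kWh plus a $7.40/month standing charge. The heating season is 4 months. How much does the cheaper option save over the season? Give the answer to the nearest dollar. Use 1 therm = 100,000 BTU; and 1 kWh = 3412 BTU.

Heat load = 78.5 × 10⁶ BTU = 78,500,000 BTU
Gas: input = 78,500,000 / 0.901 = 87,125,416 BTU = 871.3 therm → 871.3 × $2.44 = $2,125.86; + 4 × $12.00 standing = $2,173.86
Electric: 78,500,000 BTU / 3412 = 23,010 kWh → × $0.329 = $7,569.31; + 4 × $7.40 standing = $7,598.91
Difference = |$2,173.86 − $7,598.91| = $5,425.05 ≈ $5425

$5425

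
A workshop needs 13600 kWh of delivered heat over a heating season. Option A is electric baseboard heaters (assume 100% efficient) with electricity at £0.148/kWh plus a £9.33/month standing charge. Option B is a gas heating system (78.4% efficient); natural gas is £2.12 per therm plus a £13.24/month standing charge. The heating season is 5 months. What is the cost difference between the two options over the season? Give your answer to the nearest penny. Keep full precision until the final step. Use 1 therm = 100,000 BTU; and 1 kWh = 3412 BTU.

Heat load = 13600 kWh × 3412 = 46,403,200 BTU
Gas: input = 46,403,200 / 0.784 = 59,187,755 BTU = 591.9 therm → 591.9 × £2.12 = £1,254.78; + 5 × £13.24 standing = £1,320.98
Electric: 46,403,200 BTU / 3412 = 13,600 kWh → × £0.148 = £2,012.80; + 5 × £9.33 standing = £2,059.45
Difference = |£1,320.98 − £2,059.45| = £738.47

£738.47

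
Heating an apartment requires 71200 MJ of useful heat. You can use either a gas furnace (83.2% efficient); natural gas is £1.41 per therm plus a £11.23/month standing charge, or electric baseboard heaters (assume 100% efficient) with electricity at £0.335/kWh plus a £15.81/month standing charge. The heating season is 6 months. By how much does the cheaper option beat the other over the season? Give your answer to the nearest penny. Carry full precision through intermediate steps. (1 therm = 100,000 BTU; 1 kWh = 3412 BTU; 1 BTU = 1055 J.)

Heat load = 71200 MJ = 71,200,000,000 J / 1055 = 67,488,152 BTU
Gas: input = 67,488,152 / 0.832 = 81,115,567 BTU = 811.2 therm → 811.2 × £1.41 = £1,143.73; + 6 × £11.23 standing = £1,211.11
Electric: 67,488,152 BTU / 3412 = 19,780 kWh → × £0.335 = £6,626.18; + 6 × £15.81 standing = £6,721.04
Difference = |£1,211.11 − £6,721.04| = £5,509.93

£5509.93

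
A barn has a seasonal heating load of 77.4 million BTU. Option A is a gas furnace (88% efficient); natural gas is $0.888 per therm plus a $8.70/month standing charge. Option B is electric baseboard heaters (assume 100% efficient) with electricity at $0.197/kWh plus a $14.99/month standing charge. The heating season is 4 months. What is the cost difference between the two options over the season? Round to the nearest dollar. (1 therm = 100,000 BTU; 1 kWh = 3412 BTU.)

Heat load = 77.4 × 10⁶ BTU = 77,400,000 BTU
Gas: input = 77,400,000 / 0.88 = 87,954,545 BTU = 879.5 therm → 879.5 × $0.888 = $781.04; + 4 × $8.70 standing = $815.84
Electric: 77,400,000 BTU / 3412 = 22,680 kWh → × $0.197 = $4,468.87; + 4 × $14.99 standing = $4,528.83
Difference = |$815.84 − $4,528.83| = $3,713.00

$3713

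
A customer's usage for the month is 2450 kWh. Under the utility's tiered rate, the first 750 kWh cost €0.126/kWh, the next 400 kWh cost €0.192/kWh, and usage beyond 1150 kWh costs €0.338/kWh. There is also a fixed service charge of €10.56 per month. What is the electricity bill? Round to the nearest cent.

€621.26

First 750 kWh × €0.126 = €94.50
Next 400 kWh × €0.192 = €76.80
Remaining 1300 kWh × €0.338 = €439.40
Energy charge = €610.70; + service €10.56 = €621.26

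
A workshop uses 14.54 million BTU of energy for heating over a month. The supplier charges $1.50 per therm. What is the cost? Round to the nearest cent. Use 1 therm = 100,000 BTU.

14.54 million BTU × (10 therm/million BTU) = 145.4 therm
Cost = 145.4 therm × $1.50/therm = $218.10

$218.10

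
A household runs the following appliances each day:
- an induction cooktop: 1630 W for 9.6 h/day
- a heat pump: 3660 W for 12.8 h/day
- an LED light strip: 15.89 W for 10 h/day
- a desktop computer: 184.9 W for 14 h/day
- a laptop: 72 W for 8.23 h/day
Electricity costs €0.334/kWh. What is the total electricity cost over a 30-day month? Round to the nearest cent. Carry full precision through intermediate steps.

€659.68

induction cooktop: 1630 W × 9.6 h × 30 d = 469,440 Wh = 469.4 kWh
heat pump: 3660 W × 12.8 h × 30 d = 1,405,440 Wh = 1,405 kWh
LED light strip: 15.89 W × 10 h × 30 d = 4,767 Wh = 4.767 kWh
desktop computer: 184.9 W × 14 h × 30 d = 77,658 Wh = 77.66 kWh
laptop: 72 W × 8.23 h × 30 d = 17,777 Wh = 17.78 kWh
Total energy = 469.4 + 1,405 + 4.767 + 77.66 + 17.78 = 1,975 kWh
Cost = 1,975 kWh × €0.334 = €659.68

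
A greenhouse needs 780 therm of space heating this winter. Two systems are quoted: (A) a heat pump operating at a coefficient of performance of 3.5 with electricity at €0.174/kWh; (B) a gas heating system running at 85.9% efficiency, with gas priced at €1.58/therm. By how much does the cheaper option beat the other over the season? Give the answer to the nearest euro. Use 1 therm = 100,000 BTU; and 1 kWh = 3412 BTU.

€298

Heat load = 780 therm × 100,000 = 78,000,000 BTU
Gas: input = 78,000,000 / 0.859 = 90,803,260 BTU = 908 therm → 908 × €1.58 = €1,434.69
Heat pump: 78,000,000 BTU / 3412 = 22,860 kWh heat; / 3.5 = 6,532 kWh in → × €0.174 = €1,136.49
Difference = |€1,434.69 − €1,136.49| = €298.20 ≈ €298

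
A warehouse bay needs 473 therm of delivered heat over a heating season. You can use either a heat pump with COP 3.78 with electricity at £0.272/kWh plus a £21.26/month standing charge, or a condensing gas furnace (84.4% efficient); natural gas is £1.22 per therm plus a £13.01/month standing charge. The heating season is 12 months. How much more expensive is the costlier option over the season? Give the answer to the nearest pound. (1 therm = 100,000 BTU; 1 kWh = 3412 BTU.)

£413

Heat load = 473 therm × 100,000 = 47,300,000 BTU
Gas: input = 47,300,000 / 0.844 = 56,042,654 BTU = 560.4 therm → 560.4 × £1.22 = £683.72; + 12 × £13.01 standing = £839.84
Heat pump: 47,300,000 BTU / 3412 = 13,860 kWh heat; / 3.78 = 3,667 kWh in → × £0.272 = £997.54; + 12 × £21.26 standing = £1,252.66
Difference = |£839.84 − £1,252.66| = £412.82 ≈ £413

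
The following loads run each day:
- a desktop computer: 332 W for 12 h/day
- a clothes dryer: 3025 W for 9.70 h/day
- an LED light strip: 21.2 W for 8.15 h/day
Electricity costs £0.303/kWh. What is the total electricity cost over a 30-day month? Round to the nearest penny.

desktop computer: 332 W × 12 h × 30 d = 119,520 Wh = 119.5 kWh
clothes dryer: 3025 W × 9.70 h × 30 d = 880,275 Wh = 880.3 kWh
LED light strip: 21.2 W × 8.15 h × 30 d = 5,183 Wh = 5.183 kWh
Total energy = 119.5 + 880.3 + 5.183 = 1,005 kWh
Cost = 1,005 kWh × £0.303 = £304.51

£304.51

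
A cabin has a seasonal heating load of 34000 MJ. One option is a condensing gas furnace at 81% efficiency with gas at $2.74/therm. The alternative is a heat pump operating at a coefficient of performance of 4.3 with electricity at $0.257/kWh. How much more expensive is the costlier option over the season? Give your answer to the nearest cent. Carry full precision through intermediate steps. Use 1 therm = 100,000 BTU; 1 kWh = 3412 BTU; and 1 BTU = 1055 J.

Heat load = 34000 MJ = 34,000,000,000 J / 1055 = 32,227,488 BTU
Gas: input = 32,227,488 / 0.81 = 39,787,022 BTU = 397.9 therm → 397.9 × $2.74 = $1,090.16
Heat pump: 32,227,488 BTU / 3412 = 9,445 kWh heat; / 4.3 = 2,197 kWh in → × $0.257 = $564.52
Difference = |$1,090.16 − $564.52| = $525.64

$525.64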